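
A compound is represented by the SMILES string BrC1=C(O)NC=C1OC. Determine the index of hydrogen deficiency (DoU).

3

Degree of unsaturation = (number of rings) + (number of π bonds).
Ring closures in the SMILES: 1.
π bonds: 2 double bonds (each 1 DoU) → 2 DoU from unsaturation.
Total DoU = 1 + 2 = 3.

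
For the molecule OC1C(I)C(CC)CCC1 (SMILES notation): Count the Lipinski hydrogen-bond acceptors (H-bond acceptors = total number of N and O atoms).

1

N atoms: 0; O atoms: 1.
Lipinski HBA = 0 + 1 = 1.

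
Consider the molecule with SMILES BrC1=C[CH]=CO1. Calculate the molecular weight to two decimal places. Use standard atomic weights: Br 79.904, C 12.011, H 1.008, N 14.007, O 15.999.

First, the molecular formula is C4H3BrO (counting implicit H from valence).
  Br: 1 × 79.904 = 79.904
  C: 4 × 12.011 = 48.044
  H: 3 × 1.008 = 3.024
  O: 1 × 15.999 = 15.999
Sum: 1×79.904 + 4×12.011 + 3×1.008 + 1×15.999 = 146.971 → 146.97 g/mol.

146.97 g/mol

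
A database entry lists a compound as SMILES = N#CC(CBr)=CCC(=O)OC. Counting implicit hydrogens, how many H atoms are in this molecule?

8

Walk through each heavy atom and fill implicit hydrogens from standard valence (C 4, N 3, O 2, S 2, halogen 1):
  atom 1: N, bond orders sum to 3 (valence 3) → 0 H
  atom 2: C, bond orders sum to 4 (valence 4) → 0 H
  atom 3: C, bond orders sum to 4 (valence 4) → 0 H
  atom 4: C, bond orders sum to 2 (valence 4) → 2 H
  atom 5: Br (halogen, monovalent) → 0 H
  atom 6: C, bond orders sum to 3 (valence 4) → 1 H
  atom 7: C, bond orders sum to 2 (valence 4) → 2 H
  atom 8: C, bond orders sum to 4 (valence 4) → 0 H
  atom 9: O, bond orders sum to 2 (valence 2) → 0 H
  atom 10: O, bond orders sum to 2 (valence 2) → 0 H
  atom 11: C, bond orders sum to 1 (valence 4) → 3 H
Total hydrogens: 8.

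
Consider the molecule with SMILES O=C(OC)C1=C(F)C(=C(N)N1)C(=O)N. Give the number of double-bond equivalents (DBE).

5

Molecular formula: C7H8FN3O3.
DoU = (2C + 2 + N − H − X) / 2, where X is the halogen count and O/S are ignored.
    = (2·7 + 2 + 3 − 8 − 1) / 2 = 10 / 2 = 5.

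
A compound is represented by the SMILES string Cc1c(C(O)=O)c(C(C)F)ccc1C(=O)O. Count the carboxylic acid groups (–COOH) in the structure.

2

The carboxylic acid motif appears at heavy-atom positions 4, 14 in the SMILES.
Carboxylic acid count: 2.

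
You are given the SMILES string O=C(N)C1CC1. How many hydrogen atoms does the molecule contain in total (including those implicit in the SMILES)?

Walk through each heavy atom and fill implicit hydrogens from standard valence (C 4, N 3, O 2, S 2, halogen 1):
  atom 1: O, bond orders sum to 2 (valence 2) → 0 H
  atom 2: C, bond orders sum to 4 (valence 4) → 0 H
  atom 3: N, bond orders sum to 1 (valence 3) → 2 H
  atom 4: C, bond orders sum to 3 (valence 4) → 1 H
  atom 5: C, bond orders sum to 2 (valence 4) → 2 H
  atom 6: C, bond orders sum to 2 (valence 4) → 2 H
Total hydrogens: 7.

7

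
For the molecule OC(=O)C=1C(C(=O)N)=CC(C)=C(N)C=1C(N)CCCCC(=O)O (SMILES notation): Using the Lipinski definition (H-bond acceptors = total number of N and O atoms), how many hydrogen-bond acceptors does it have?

N atoms: 3; O atoms: 5.
Lipinski HBA = 3 + 5 = 8.

8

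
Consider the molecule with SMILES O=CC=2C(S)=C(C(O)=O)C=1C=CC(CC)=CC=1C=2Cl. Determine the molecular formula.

Walk through each heavy atom and fill implicit hydrogens from standard valence (C 4, N 3, O 2, S 2, halogen 1):
  atom 1: O, bond orders sum to 2 (valence 2) → 0 H
  atom 2: C, bond orders sum to 3 (valence 4) → 1 H
  atom 3: C, bond orders sum to 4 (valence 4) → 0 H
  atom 4: C, bond orders sum to 4 (valence 4) → 0 H
  atom 5: S, bond orders sum to 1 (valence 2) → 1 H
  atom 6: C, bond orders sum to 4 (valence 4) → 0 H
  atom 7: C, bond orders sum to 4 (valence 4) → 0 H
  atom 8: O, bond orders sum to 1 (valence 2) → 1 H
  atom 9: O, bond orders sum to 2 (valence 2) → 0 H
  atom 10: C, bond orders sum to 4 (valence 4) → 0 H
  atom 11: C, bond orders sum to 3 (valence 4) → 1 H
  atom 12: C, bond orders sum to 3 (valence 4) → 1 H
  atom 13: C, bond orders sum to 4 (valence 4) → 0 H
  atom 14: C, bond orders sum to 2 (valence 4) → 2 H
  atom 15: C, bond orders sum to 1 (valence 4) → 3 H
  atom 16: C, bond orders sum to 3 (valence 4) → 1 H
  atom 17: C, bond orders sum to 4 (valence 4) → 0 H
  atom 18: C, bond orders sum to 4 (valence 4) → 0 H
  atom 19: Cl (halogen, monovalent) → 0 H
Totals → C:14, H:11, Cl:1, O:3, S:1.

C14H11ClO3S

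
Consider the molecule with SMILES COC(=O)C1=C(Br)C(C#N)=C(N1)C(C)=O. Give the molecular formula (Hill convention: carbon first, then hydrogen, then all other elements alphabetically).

C9H7BrN2O3

Walk through each heavy atom and fill implicit hydrogens from standard valence (C 4, N 3, O 2, S 2, halogen 1):
  atom 1: C, bond orders sum to 1 (valence 4) → 3 H
  atom 2: O, bond orders sum to 2 (valence 2) → 0 H
  atom 3: C, bond orders sum to 4 (valence 4) → 0 H
  atom 4: O, bond orders sum to 2 (valence 2) → 0 H
  atom 5: C, bond orders sum to 4 (valence 4) → 0 H
  atom 6: C, bond orders sum to 4 (valence 4) → 0 H
  atom 7: Br (halogen, monovalent) → 0 H
  atom 8: C, bond orders sum to 4 (valence 4) → 0 H
  atom 9: C, bond orders sum to 4 (valence 4) → 0 H
  atom 10: N, bond orders sum to 3 (valence 3) → 0 H
  atom 11: C, bond orders sum to 4 (valence 4) → 0 H
  atom 12: N, bond orders sum to 2 (valence 3) → 1 H
  atom 13: C, bond orders sum to 4 (valence 4) → 0 H
  atom 14: C, bond orders sum to 1 (valence 4) → 3 H
  atom 15: O, bond orders sum to 2 (valence 2) → 0 H
Totals → C:9, H:7, Br:1, N:2, O:3.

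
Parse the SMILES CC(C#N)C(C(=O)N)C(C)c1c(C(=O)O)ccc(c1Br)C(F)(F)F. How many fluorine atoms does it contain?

Scan the SMILES for F atoms (remember two-letter symbols like Cl and Br are single atoms).
Fluorine count: 3.

3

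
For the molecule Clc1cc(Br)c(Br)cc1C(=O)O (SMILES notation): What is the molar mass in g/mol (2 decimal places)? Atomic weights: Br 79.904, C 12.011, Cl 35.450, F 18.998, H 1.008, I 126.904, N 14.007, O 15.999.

314.36 g/mol

First, the molecular formula is C7H3Br2ClO2 (counting implicit H from valence).
  Br: 2 × 79.904 = 159.808
  C: 7 × 12.011 = 84.077
  Cl: 1 × 35.450 = 35.450
  H: 3 × 1.008 = 3.024
  O: 2 × 15.999 = 31.998
Sum: 2×79.904 + 7×12.011 + 1×35.450 + 3×1.008 + 2×15.999 = 314.357 → 314.36 g/mol.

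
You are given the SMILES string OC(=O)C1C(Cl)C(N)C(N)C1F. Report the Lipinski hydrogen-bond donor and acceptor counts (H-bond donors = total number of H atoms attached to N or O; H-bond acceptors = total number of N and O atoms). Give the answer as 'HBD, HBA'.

Donors: find every N or O and count the H atoms it carries.
  atom 1 (O): bond orders sum to 1 → 1 H
  atom 3 (O): bond orders sum to 2 → 0 H
  atom 8 (N): bond orders sum to 1 → 2 H
  atom 10 (N): bond orders sum to 1 → 2 H
Lipinski HBD = 5.
Acceptors: N atoms = 2, O atoms = 2 → HBA = 4.

5, 4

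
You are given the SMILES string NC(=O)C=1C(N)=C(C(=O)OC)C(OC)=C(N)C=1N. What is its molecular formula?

C10H14N4O4

Walk through each heavy atom and fill implicit hydrogens from standard valence (C 4, N 3, O 2, S 2, halogen 1):
  atom 1: N, bond orders sum to 1 (valence 3) → 2 H
  atom 2: C, bond orders sum to 4 (valence 4) → 0 H
  atom 3: O, bond orders sum to 2 (valence 2) → 0 H
  atom 4: C, bond orders sum to 4 (valence 4) → 0 H
  atom 5: C, bond orders sum to 4 (valence 4) → 0 H
  atom 6: N, bond orders sum to 1 (valence 3) → 2 H
  atom 7: C, bond orders sum to 4 (valence 4) → 0 H
  atom 8: C, bond orders sum to 4 (valence 4) → 0 H
  atom 9: O, bond orders sum to 2 (valence 2) → 0 H
  atom 10: O, bond orders sum to 2 (valence 2) → 0 H
  atom 11: C, bond orders sum to 1 (valence 4) → 3 H
  atom 12: C, bond orders sum to 4 (valence 4) → 0 H
  atom 13: O, bond orders sum to 2 (valence 2) → 0 H
  atom 14: C, bond orders sum to 1 (valence 4) → 3 H
  atom 15: C, bond orders sum to 4 (valence 4) → 0 H
  atom 16: N, bond orders sum to 1 (valence 3) → 2 H
  atom 17: C, bond orders sum to 4 (valence 4) → 0 H
  atom 18: N, bond orders sum to 1 (valence 3) → 2 H
Totals → C:10, H:14, N:4, O:4.
In Hill order: C10H14N4O4.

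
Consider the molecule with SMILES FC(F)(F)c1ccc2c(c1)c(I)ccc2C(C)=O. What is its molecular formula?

Walk through each heavy atom and fill implicit hydrogens from standard valence (C 4, N 3, O 2, S 2, halogen 1); for lowercase aromatic atoms, an aromatic c carries 1 H when it has two neighbours and 0 H with three, and aromatic n carries 0 H:
  atom 1: F (halogen, monovalent) → 0 H
  atom 2: C, bond orders sum to 4 (valence 4) → 0 H
  atom 3: F (halogen, monovalent) → 0 H
  atom 4: F (halogen, monovalent) → 0 H
  atom 5: aromatic c, 3 neighbours → 0 H
  atom 6: aromatic c, 2 neighbours → 1 H
  atom 7: aromatic c, 2 neighbours → 1 H
  atom 8: aromatic c, 3 neighbours → 0 H
  atom 9: aromatic c, 3 neighbours → 0 H
  atom 10: aromatic c, 2 neighbours → 1 H
  atom 11: aromatic c, 3 neighbours → 0 H
  atom 12: I (halogen, monovalent) → 0 H
  atom 13: aromatic c, 2 neighbours → 1 H
  atom 14: aromatic c, 2 neighbours → 1 H
  atom 15: aromatic c, 3 neighbours → 0 H
  atom 16: C, bond orders sum to 4 (valence 4) → 0 H
  atom 17: C, bond orders sum to 1 (valence 4) → 3 H
  atom 18: O, bond orders sum to 2 (valence 2) → 0 H
Totals → C:13, H:8, F:3, I:1, O:1.
In Hill order: C13H8F3IO.

C13H8F3IO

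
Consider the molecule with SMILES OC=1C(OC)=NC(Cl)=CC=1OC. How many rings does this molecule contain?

1

In SMILES, each pair of matching ring-closure digits denotes one ring-closing bond; the number of such bonds equals the number of independent rings.
Ring-closure bonds here: 1.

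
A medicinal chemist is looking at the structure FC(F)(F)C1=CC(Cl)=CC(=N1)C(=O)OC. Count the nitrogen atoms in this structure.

Scan the SMILES for N atoms (remember two-letter symbols like Cl and Br are single atoms).
Nitrogen count: 1.

1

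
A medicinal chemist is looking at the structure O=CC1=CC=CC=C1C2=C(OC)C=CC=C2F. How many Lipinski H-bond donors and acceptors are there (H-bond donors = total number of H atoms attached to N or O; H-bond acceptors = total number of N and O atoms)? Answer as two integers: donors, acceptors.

0, 2

Donors: find every N or O and count the H atoms it carries.
  atom 1 (O): bond orders sum to 2 → 0 H
  atom 11 (O): bond orders sum to 2 → 0 H
Lipinski HBD = 0.
Acceptors: N atoms = 0, O atoms = 2 → HBA = 2.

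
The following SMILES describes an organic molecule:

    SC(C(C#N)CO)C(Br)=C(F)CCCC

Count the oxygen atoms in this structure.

1

Scan the SMILES for O atoms (remember two-letter symbols like Cl and Br are single atoms).
Oxygen count: 1.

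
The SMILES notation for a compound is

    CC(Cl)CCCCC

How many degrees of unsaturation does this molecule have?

0

Degree of unsaturation = (number of rings) + (number of π bonds).
Ring closures in the SMILES: 0.
π bonds: none → 0 DoU from unsaturation.
Total DoU = 0 + 0 = 0.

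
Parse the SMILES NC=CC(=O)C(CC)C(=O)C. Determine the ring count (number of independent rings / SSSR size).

0

In SMILES, each pair of matching ring-closure digits denotes one ring-closing bond; the number of such bonds equals the number of independent rings.
Ring-closure bonds here: 0.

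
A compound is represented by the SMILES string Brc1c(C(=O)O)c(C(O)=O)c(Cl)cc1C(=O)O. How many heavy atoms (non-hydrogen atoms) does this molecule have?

Every atom symbol written in the SMILES (organic subset) is one heavy atom; implicit H are not written.
Heavy atoms by element → Br:1, C:9, Cl:1, O:6.
Total: 17.

17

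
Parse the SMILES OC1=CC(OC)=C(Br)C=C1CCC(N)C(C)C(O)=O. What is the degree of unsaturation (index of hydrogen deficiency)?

5

Molecular formula: C13H18BrNO4.
DoU = (2C + 2 + N − H − X) / 2, where X is the halogen count and O/S are ignored.
    = (2·13 + 2 + 1 − 18 − 1) / 2 = 10 / 2 = 5.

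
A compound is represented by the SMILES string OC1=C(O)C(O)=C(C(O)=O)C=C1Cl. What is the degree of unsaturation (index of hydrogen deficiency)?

5

Degree of unsaturation = (number of rings) + (number of π bonds).
Ring closures in the SMILES: 1.
π bonds: 4 double bonds (each 1 DoU) → 4 DoU from unsaturation.
Total DoU = 1 + 4 = 5.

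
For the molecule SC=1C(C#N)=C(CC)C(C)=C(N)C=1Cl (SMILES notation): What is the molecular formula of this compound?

C10H11ClN2S

Walk through each heavy atom and fill implicit hydrogens from standard valence (C 4, N 3, O 2, S 2, halogen 1):
  atom 1: S, bond orders sum to 1 (valence 2) → 1 H
  atom 2: C, bond orders sum to 4 (valence 4) → 0 H
  atom 3: C, bond orders sum to 4 (valence 4) → 0 H
  atom 4: C, bond orders sum to 4 (valence 4) → 0 H
  atom 5: N, bond orders sum to 3 (valence 3) → 0 H
  atom 6: C, bond orders sum to 4 (valence 4) → 0 H
  atom 7: C, bond orders sum to 2 (valence 4) → 2 H
  atom 8: C, bond orders sum to 1 (valence 4) → 3 H
  atom 9: C, bond orders sum to 4 (valence 4) → 0 H
  atom 10: C, bond orders sum to 1 (valence 4) → 3 H
  atom 11: C, bond orders sum to 4 (valence 4) → 0 H
  atom 12: N, bond orders sum to 1 (valence 3) → 2 H
  atom 13: C, bond orders sum to 4 (valence 4) → 0 H
  atom 14: Cl (halogen, monovalent) → 0 H
Totals → C:10, H:11, Cl:1, N:2, S:1.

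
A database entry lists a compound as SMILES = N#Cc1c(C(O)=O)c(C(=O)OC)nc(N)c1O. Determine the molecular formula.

Walk through each heavy atom and fill implicit hydrogens from standard valence (C 4, N 3, O 2, S 2, halogen 1); for lowercase aromatic atoms, an aromatic c carries 1 H when it has two neighbours and 0 H with three, and aromatic n carries 0 H:
  atom 1: N, bond orders sum to 3 (valence 3) → 0 H
  atom 2: C, bond orders sum to 4 (valence 4) → 0 H
  atom 3: aromatic c, 3 neighbours → 0 H
  atom 4: aromatic c, 3 neighbours → 0 H
  atom 5: C, bond orders sum to 4 (valence 4) → 0 H
  atom 6: O, bond orders sum to 1 (valence 2) → 1 H
  atom 7: O, bond orders sum to 2 (valence 2) → 0 H
  atom 8: aromatic c, 3 neighbours → 0 H
  atom 9: C, bond orders sum to 4 (valence 4) → 0 H
  atom 10: O, bond orders sum to 2 (valence 2) → 0 H
  atom 11: O, bond orders sum to 2 (valence 2) → 0 H
  atom 12: C, bond orders sum to 1 (valence 4) → 3 H
  atom 13: aromatic n, 2 neighbours → 0 H
  atom 14: aromatic c, 3 neighbours → 0 H
  atom 15: N, bond orders sum to 1 (valence 3) → 2 H
  atom 16: aromatic c, 3 neighbours → 0 H
  atom 17: O, bond orders sum to 1 (valence 2) → 1 H
Totals → C:9, H:7, N:3, O:5.

C9H7N3O5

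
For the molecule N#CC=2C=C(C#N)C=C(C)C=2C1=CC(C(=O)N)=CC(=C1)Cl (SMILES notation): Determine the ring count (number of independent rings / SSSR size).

In SMILES, each pair of matching ring-closure digits denotes one ring-closing bond; the number of such bonds equals the number of independent rings.
Ring-closure bonds here: 2.

2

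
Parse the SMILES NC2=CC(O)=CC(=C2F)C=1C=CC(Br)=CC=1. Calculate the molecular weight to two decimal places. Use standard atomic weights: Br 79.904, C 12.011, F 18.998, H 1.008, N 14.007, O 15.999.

First, the molecular formula is C12H9BrFNO (counting implicit H from valence).
  Br: 1 × 79.904 = 79.904
  C: 12 × 12.011 = 144.132
  F: 1 × 18.998 = 18.998
  H: 9 × 1.008 = 9.072
  N: 1 × 14.007 = 14.007
  O: 1 × 15.999 = 15.999
Sum: 1×79.904 + 12×12.011 + 1×18.998 + 9×1.008 + 1×14.007 + 1×15.999 = 282.112 → 282.11 g/mol.

282.11 g/mol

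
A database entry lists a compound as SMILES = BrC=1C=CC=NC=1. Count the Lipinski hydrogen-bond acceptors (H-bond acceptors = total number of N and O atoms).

N atoms: 1; O atoms: 0.
Lipinski HBA = 1 + 0 = 1.

1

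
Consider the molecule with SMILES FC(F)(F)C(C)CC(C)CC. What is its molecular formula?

Walk through each heavy atom and fill implicit hydrogens from standard valence (C 4, N 3, O 2, S 2, halogen 1):
  atom 1: F (halogen, monovalent) → 0 H
  atom 2: C, bond orders sum to 4 (valence 4) → 0 H
  atom 3: F (halogen, monovalent) → 0 H
  atom 4: F (halogen, monovalent) → 0 H
  atom 5: C, bond orders sum to 3 (valence 4) → 1 H
  atom 6: C, bond orders sum to 1 (valence 4) → 3 H
  atom 7: C, bond orders sum to 2 (valence 4) → 2 H
  atom 8: C, bond orders sum to 3 (valence 4) → 1 H
  atom 9: C, bond orders sum to 1 (valence 4) → 3 H
  atom 10: C, bond orders sum to 2 (valence 4) → 2 H
  atom 11: C, bond orders sum to 1 (valence 4) → 3 H
Totals → C:8, H:15, F:3.
In Hill order: C8H15F3.

C8H15F3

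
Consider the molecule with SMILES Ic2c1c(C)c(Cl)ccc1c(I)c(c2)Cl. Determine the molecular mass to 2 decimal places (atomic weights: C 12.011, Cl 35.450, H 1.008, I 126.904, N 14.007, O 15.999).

First, the molecular formula is C11H6Cl2I2 (counting implicit H from valence).
  C: 11 × 12.011 = 132.121
  Cl: 2 × 35.450 = 70.900
  H: 6 × 1.008 = 6.048
  I: 2 × 126.904 = 253.808
Sum: 11×12.011 + 2×35.450 + 6×1.008 + 2×126.904 = 462.877 → 462.88 g/mol.

462.88 g/mol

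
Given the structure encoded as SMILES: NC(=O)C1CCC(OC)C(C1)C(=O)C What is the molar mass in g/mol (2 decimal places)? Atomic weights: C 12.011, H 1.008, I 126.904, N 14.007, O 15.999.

199.25 g/mol

First, the molecular formula is C10H17NO3 (counting implicit H from valence).
  C: 10 × 12.011 = 120.110
  H: 17 × 1.008 = 17.136
  N: 1 × 14.007 = 14.007
  O: 3 × 15.999 = 47.997
Sum: 10×12.011 + 17×1.008 + 1×14.007 + 3×15.999 = 199.250 → 199.25 g/mol.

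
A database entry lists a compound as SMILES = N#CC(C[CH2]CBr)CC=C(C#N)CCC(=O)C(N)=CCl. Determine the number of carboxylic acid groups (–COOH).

Scan the SMILES for the carboxylic acid motif — none present.
Groups that are present: 2 alkene, 1 ketone, 2 nitrile, 1 primary amine.

0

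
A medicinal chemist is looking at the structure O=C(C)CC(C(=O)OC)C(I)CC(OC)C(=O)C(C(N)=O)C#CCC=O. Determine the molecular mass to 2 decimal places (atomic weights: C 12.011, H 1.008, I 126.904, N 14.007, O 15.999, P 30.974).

First, the molecular formula is C17H22INO7 (counting implicit H from valence).
  C: 17 × 12.011 = 204.187
  H: 22 × 1.008 = 22.176
  I: 1 × 126.904 = 126.904
  N: 1 × 14.007 = 14.007
  O: 7 × 15.999 = 111.993
Sum: 17×12.011 + 22×1.008 + 1×126.904 + 1×14.007 + 7×15.999 = 479.267 → 479.27 g/mol.

479.27 g/mol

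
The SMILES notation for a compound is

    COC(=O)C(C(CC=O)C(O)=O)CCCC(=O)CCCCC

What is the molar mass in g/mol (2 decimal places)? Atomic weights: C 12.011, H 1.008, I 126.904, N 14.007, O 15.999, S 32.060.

314.38 g/mol

First, the molecular formula is C16H26O6 (counting implicit H from valence).
  C: 16 × 12.011 = 192.176
  H: 26 × 1.008 = 26.208
  O: 6 × 15.999 = 95.994
Sum: 16×12.011 + 26×1.008 + 6×15.999 = 314.378 → 314.38 g/mol.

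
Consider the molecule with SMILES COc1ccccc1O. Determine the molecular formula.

C7H8O2

Walk through each heavy atom and fill implicit hydrogens from standard valence (C 4, N 3, O 2, S 2, halogen 1); for lowercase aromatic atoms, an aromatic c carries 1 H when it has two neighbours and 0 H with three, and aromatic n carries 0 H:
  atom 1: C, bond orders sum to 1 (valence 4) → 3 H
  atom 2: O, bond orders sum to 2 (valence 2) → 0 H
  atom 3: aromatic c, 3 neighbours → 0 H
  atom 4: aromatic c, 2 neighbours → 1 H
  atom 5: aromatic c, 2 neighbours → 1 H
  atom 6: aromatic c, 2 neighbours → 1 H
  atom 7: aromatic c, 2 neighbours → 1 H
  atom 8: aromatic c, 3 neighbours → 0 H
  atom 9: O, bond orders sum to 1 (valence 2) → 1 H
Totals → C:7, H:8, O:2.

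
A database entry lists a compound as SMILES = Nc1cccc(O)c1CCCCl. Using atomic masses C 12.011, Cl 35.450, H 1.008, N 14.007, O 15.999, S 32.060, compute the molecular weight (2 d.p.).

185.65 g/mol

First, the molecular formula is C9H12ClNO (counting implicit H from valence).
  C: 9 × 12.011 = 108.099
  Cl: 1 × 35.450 = 35.450
  H: 12 × 1.008 = 12.096
  N: 1 × 14.007 = 14.007
  O: 1 × 15.999 = 15.999
Sum: 9×12.011 + 1×35.450 + 12×1.008 + 1×14.007 + 1×15.999 = 185.651 → 185.65 g/mol.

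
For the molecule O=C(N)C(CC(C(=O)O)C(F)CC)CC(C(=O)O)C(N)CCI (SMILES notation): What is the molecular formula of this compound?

Walk through each heavy atom and fill implicit hydrogens from standard valence (C 4, N 3, O 2, S 2, halogen 1):
  atom 1: O, bond orders sum to 2 (valence 2) → 0 H
  atom 2: C, bond orders sum to 4 (valence 4) → 0 H
  atom 3: N, bond orders sum to 1 (valence 3) → 2 H
  atom 4: C, bond orders sum to 3 (valence 4) → 1 H
  atom 5: C, bond orders sum to 2 (valence 4) → 2 H
  atom 6: C, bond orders sum to 3 (valence 4) → 1 H
  atom 7: C, bond orders sum to 4 (valence 4) → 0 H
  atom 8: O, bond orders sum to 2 (valence 2) → 0 H
  atom 9: O, bond orders sum to 1 (valence 2) → 1 H
  atom 10: C, bond orders sum to 3 (valence 4) → 1 H
  atom 11: F (halogen, monovalent) → 0 H
  atom 12: C, bond orders sum to 2 (valence 4) → 2 H
  atom 13: C, bond orders sum to 1 (valence 4) → 3 H
  atom 14: C, bond orders sum to 2 (valence 4) → 2 H
  atom 15: C, bond orders sum to 3 (valence 4) → 1 H
  atom 16: C, bond orders sum to 4 (valence 4) → 0 H
  atom 17: O, bond orders sum to 2 (valence 2) → 0 H
  atom 18: O, bond orders sum to 1 (valence 2) → 1 H
  atom 19: C, bond orders sum to 3 (valence 4) → 1 H
  atom 20: N, bond orders sum to 1 (valence 3) → 2 H
  atom 21: C, bond orders sum to 2 (valence 4) → 2 H
  atom 22: C, bond orders sum to 2 (valence 4) → 2 H
  atom 23: I (halogen, monovalent) → 0 H
Totals → C:14, H:24, F:1, I:1, N:2, O:5.
In Hill order: C14H24FIN2O5.

C14H24FIN2O5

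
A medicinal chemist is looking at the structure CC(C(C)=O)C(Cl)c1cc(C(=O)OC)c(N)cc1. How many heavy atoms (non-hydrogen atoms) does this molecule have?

Every atom symbol written in the SMILES (organic subset) is one heavy atom; implicit H are not written.
Heavy atoms by element → C:13, Cl:1, N:1, O:3.
Total: 18.

18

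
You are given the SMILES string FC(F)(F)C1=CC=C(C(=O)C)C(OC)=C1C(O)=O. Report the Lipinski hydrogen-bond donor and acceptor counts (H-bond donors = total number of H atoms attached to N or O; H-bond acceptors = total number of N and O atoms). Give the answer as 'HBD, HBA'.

Donors: find every N or O and count the H atoms it carries.
  atom 10 (O): bond orders sum to 2 → 0 H
  atom 13 (O): bond orders sum to 2 → 0 H
  atom 17 (O): bond orders sum to 1 → 1 H
  atom 18 (O): bond orders sum to 2 → 0 H
Lipinski HBD = 1.
Acceptors: N atoms = 0, O atoms = 4 → HBA = 4.

1, 4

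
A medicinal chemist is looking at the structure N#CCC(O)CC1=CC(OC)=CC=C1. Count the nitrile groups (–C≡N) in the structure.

The nitrile motif appears at heavy-atom position 2 in the SMILES.
Other groups present: 1 ether, 1 hydroxyl.
Nitrile count: 1.

1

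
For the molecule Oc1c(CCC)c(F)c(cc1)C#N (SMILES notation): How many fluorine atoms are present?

1

Scan the SMILES for F atoms (remember two-letter symbols like Cl and Br are single atoms).
Fluorine count: 1.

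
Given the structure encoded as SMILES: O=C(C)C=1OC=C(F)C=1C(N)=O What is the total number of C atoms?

7

Count every carbon token in the SMILES (each C, including those in ring-closure positions and inside branches).
Carbon count: 7.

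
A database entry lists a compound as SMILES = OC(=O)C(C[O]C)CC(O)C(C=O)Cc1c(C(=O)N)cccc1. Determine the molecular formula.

C16H21NO6

Walk through each heavy atom and fill implicit hydrogens from standard valence (C 4, N 3, O 2, S 2, halogen 1); for lowercase aromatic atoms, an aromatic c carries 1 H when it has two neighbours and 0 H with three, and aromatic n carries 0 H:
  atom 1: O, bond orders sum to 1 (valence 2) → 1 H
  atom 2: C, bond orders sum to 4 (valence 4) → 0 H
  atom 3: O, bond orders sum to 2 (valence 2) → 0 H
  atom 4: C, bond orders sum to 3 (valence 4) → 1 H
  atom 5: C, bond orders sum to 2 (valence 4) → 2 H
  atom 6: O with explicit H count 0
  atom 7: C, bond orders sum to 1 (valence 4) → 3 H
  atom 8: C, bond orders sum to 2 (valence 4) → 2 H
  atom 9: C, bond orders sum to 3 (valence 4) → 1 H
  atom 10: O, bond orders sum to 1 (valence 2) → 1 H
  atom 11: C, bond orders sum to 3 (valence 4) → 1 H
  atom 12: C, bond orders sum to 3 (valence 4) → 1 H
  atom 13: O, bond orders sum to 2 (valence 2) → 0 H
  atom 14: C, bond orders sum to 2 (valence 4) → 2 H
  atom 15: aromatic c, 3 neighbours → 0 H
  atom 16: aromatic c, 3 neighbours → 0 H
  atom 17: C, bond orders sum to 4 (valence 4) → 0 H
  atom 18: O, bond orders sum to 2 (valence 2) → 0 H
  atom 19: N, bond orders sum to 1 (valence 3) → 2 H
  atom 20: aromatic c, 2 neighbours → 1 H
  atom 21: aromatic c, 2 neighbours → 1 H
  atom 22: aromatic c, 2 neighbours → 1 H
  atom 23: aromatic c, 2 neighbours → 1 H
Totals → C:16, H:21, N:1, O:6.
In Hill order: C16H21NO6.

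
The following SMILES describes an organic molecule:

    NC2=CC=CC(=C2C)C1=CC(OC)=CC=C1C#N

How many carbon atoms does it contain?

15

Count every carbon token in the SMILES (each C, including those in ring-closure positions and inside branches).
Carbon count: 15.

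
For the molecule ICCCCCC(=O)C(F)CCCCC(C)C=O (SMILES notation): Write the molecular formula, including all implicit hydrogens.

Walk through each heavy atom and fill implicit hydrogens from standard valence (C 4, N 3, O 2, S 2, halogen 1):
  atom 1: I (halogen, monovalent) → 0 H
  atom 2: C, bond orders sum to 2 (valence 4) → 2 H
  atom 3: C, bond orders sum to 2 (valence 4) → 2 H
  atom 4: C, bond orders sum to 2 (valence 4) → 2 H
  atom 5: C, bond orders sum to 2 (valence 4) → 2 H
  atom 6: C, bond orders sum to 2 (valence 4) → 2 H
  atom 7: C, bond orders sum to 4 (valence 4) → 0 H
  atom 8: O, bond orders sum to 2 (valence 2) → 0 H
  atom 9: C, bond orders sum to 3 (valence 4) → 1 H
  atom 10: F (halogen, monovalent) → 0 H
  atom 11: C, bond orders sum to 2 (valence 4) → 2 H
  atom 12: C, bond orders sum to 2 (valence 4) → 2 H
  atom 13: C, bond orders sum to 2 (valence 4) → 2 H
  atom 14: C, bond orders sum to 2 (valence 4) → 2 H
  atom 15: C, bond orders sum to 3 (valence 4) → 1 H
  atom 16: C, bond orders sum to 1 (valence 4) → 3 H
  atom 17: C, bond orders sum to 3 (valence 4) → 1 H
  atom 18: O, bond orders sum to 2 (valence 2) → 0 H
Totals → C:14, H:24, F:1, I:1, O:2.
In Hill order: C14H24FIO2.

C14H24FIO2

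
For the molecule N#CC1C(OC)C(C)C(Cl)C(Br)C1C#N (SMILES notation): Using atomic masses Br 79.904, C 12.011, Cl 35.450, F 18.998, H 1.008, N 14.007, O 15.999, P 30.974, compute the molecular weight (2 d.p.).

291.57 g/mol

First, the molecular formula is C10H12BrClN2O (counting implicit H from valence).
  Br: 1 × 79.904 = 79.904
  C: 10 × 12.011 = 120.110
  Cl: 1 × 35.450 = 35.450
  H: 12 × 1.008 = 12.096
  N: 2 × 14.007 = 28.014
  O: 1 × 15.999 = 15.999
Sum: 1×79.904 + 10×12.011 + 1×35.450 + 12×1.008 + 2×14.007 + 1×15.999 = 291.573 → 291.57 g/mol.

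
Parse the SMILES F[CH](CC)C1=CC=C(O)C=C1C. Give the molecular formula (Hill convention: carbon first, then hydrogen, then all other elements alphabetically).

C10H13FO

Walk through each heavy atom and fill implicit hydrogens from standard valence (C 4, N 3, O 2, S 2, halogen 1):
  atom 1: F (halogen, monovalent) → 0 H
  atom 2: C with explicit H count 1
  atom 3: C, bond orders sum to 2 (valence 4) → 2 H
  atom 4: C, bond orders sum to 1 (valence 4) → 3 H
  atom 5: C, bond orders sum to 4 (valence 4) → 0 H
  atom 6: C, bond orders sum to 3 (valence 4) → 1 H
  atom 7: C, bond orders sum to 3 (valence 4) → 1 H
  atom 8: C, bond orders sum to 4 (valence 4) → 0 H
  atom 9: O, bond orders sum to 1 (valence 2) → 1 H
  atom 10: C, bond orders sum to 3 (valence 4) → 1 H
  atom 11: C, bond orders sum to 4 (valence 4) → 0 H
  atom 12: C, bond orders sum to 1 (valence 4) → 3 H
Totals → C:10, H:13, F:1, O:1.
In Hill order: C10H13FO.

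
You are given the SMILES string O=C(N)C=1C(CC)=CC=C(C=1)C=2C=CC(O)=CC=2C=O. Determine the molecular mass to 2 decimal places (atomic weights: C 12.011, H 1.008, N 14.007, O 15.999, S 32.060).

269.30 g/mol

First, the molecular formula is C16H15NO3 (counting implicit H from valence).
  C: 16 × 12.011 = 192.176
  H: 15 × 1.008 = 15.120
  N: 1 × 14.007 = 14.007
  O: 3 × 15.999 = 47.997
Sum: 16×12.011 + 15×1.008 + 1×14.007 + 3×15.999 = 269.300 → 269.30 g/mol.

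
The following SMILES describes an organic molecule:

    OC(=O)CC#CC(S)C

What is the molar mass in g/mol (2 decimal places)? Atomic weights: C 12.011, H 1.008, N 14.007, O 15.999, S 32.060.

144.19 g/mol

First, the molecular formula is C6H8O2S (counting implicit H from valence).
  C: 6 × 12.011 = 72.066
  H: 8 × 1.008 = 8.064
  O: 2 × 15.999 = 31.998
  S: 1 × 32.060 = 32.060
Sum: 6×12.011 + 8×1.008 + 2×15.999 + 1×32.060 = 144.188 → 144.19 g/mol.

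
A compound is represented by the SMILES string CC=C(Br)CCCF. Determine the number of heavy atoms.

Every atom symbol written in the SMILES (organic subset) is one heavy atom; implicit H are not written.
Heavy atoms by element → Br:1, C:6, F:1.
Total: 8.

8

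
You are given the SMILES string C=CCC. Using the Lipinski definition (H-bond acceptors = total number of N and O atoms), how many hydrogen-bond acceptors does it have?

0

N atoms: 0; O atoms: 0.
Lipinski HBA = 0 + 0 = 0.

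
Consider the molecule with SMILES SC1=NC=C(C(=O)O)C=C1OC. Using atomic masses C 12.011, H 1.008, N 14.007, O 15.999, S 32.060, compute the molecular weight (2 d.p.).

First, the molecular formula is C7H7NO3S (counting implicit H from valence).
  C: 7 × 12.011 = 84.077
  H: 7 × 1.008 = 7.056
  N: 1 × 14.007 = 14.007
  O: 3 × 15.999 = 47.997
  S: 1 × 32.060 = 32.060
Sum: 7×12.011 + 7×1.008 + 1×14.007 + 3×15.999 + 1×32.060 = 185.197 → 185.20 g/mol.

185.20 g/mol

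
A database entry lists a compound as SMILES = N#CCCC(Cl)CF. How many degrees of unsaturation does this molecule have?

2

Degree of unsaturation = (number of rings) + (number of π bonds).
Ring closures in the SMILES: 0.
π bonds: 1 triple bond (each 2 DoU) → 2 DoU from unsaturation.
Total DoU = 0 + 2 = 2.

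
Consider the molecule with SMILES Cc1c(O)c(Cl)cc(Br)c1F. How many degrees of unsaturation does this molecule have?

4

Molecular formula: C7H5BrClFO.
DoU = (2C + 2 + N − H − X) / 2, where X is the halogen count and O/S are ignored.
    = (2·7 + 2 + 0 − 5 − 3) / 2 = 8 / 2 = 4.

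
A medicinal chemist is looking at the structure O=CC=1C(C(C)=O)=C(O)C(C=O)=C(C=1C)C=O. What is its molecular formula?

C12H10O5

Walk through each heavy atom and fill implicit hydrogens from standard valence (C 4, N 3, O 2, S 2, halogen 1):
  atom 1: O, bond orders sum to 2 (valence 2) → 0 H
  atom 2: C, bond orders sum to 3 (valence 4) → 1 H
  atom 3: C, bond orders sum to 4 (valence 4) → 0 H
  atom 4: C, bond orders sum to 4 (valence 4) → 0 H
  atom 5: C, bond orders sum to 4 (valence 4) → 0 H
  atom 6: C, bond orders sum to 1 (valence 4) → 3 H
  atom 7: O, bond orders sum to 2 (valence 2) → 0 H
  atom 8: C, bond orders sum to 4 (valence 4) → 0 H
  atom 9: O, bond orders sum to 1 (valence 2) → 1 H
  atom 10: C, bond orders sum to 4 (valence 4) → 0 H
  atom 11: C, bond orders sum to 3 (valence 4) → 1 H
  atom 12: O, bond orders sum to 2 (valence 2) → 0 H
  atom 13: C, bond orders sum to 4 (valence 4) → 0 H
  atom 14: C, bond orders sum to 4 (valence 4) → 0 H
  atom 15: C, bond orders sum to 1 (valence 4) → 3 H
  atom 16: C, bond orders sum to 3 (valence 4) → 1 H
  atom 17: O, bond orders sum to 2 (valence 2) → 0 H
Totals → C:12, H:10, O:5.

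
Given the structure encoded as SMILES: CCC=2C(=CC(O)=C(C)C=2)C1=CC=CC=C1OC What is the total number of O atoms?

Scan the SMILES for O atoms (remember two-letter symbols like Cl and Br are single atoms).
Oxygen count: 2.

2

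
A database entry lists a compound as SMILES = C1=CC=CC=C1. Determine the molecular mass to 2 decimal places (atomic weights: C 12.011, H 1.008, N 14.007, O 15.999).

First, the molecular formula is C6H6 (counting implicit H from valence).
  C: 6 × 12.011 = 72.066
  H: 6 × 1.008 = 6.048
Sum: 6×12.011 + 6×1.008 = 78.114 → 78.11 g/mol.

78.11 g/mol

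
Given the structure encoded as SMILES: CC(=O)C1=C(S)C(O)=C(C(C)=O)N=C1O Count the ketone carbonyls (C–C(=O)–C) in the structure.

The ketone motif appears at heavy-atom positions 2, 10 in the SMILES.
Other groups present: 2 hydroxyl, 1 thiol.
Ketone count: 2.

2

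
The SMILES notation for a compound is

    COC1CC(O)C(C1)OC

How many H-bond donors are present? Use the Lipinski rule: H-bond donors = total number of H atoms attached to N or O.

Donors: find every N or O and count the H atoms it carries.
  atom 2 (O): bond orders sum to 2 → 0 H
  atom 6 (O): bond orders sum to 1 → 1 H
  atom 9 (O): bond orders sum to 2 → 0 H
Lipinski HBD = 1.

1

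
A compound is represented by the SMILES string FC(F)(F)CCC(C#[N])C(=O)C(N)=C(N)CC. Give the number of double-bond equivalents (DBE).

4

Degree of unsaturation = (number of rings) + (number of π bonds).
Ring closures in the SMILES: 0.
π bonds: 2 double bonds (each 1 DoU), 1 triple bond (each 2 DoU) → 4 DoU from unsaturation.
Total DoU = 0 + 4 = 4.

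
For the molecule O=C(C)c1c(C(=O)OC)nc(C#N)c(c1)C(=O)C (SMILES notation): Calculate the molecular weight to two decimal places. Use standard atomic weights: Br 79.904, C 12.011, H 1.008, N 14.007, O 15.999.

First, the molecular formula is C12H10N2O4 (counting implicit H from valence).
  C: 12 × 12.011 = 144.132
  H: 10 × 1.008 = 10.080
  N: 2 × 14.007 = 28.014
  O: 4 × 15.999 = 63.996
Sum: 12×12.011 + 10×1.008 + 2×14.007 + 4×15.999 = 246.222 → 246.22 g/mol.

246.22 g/mol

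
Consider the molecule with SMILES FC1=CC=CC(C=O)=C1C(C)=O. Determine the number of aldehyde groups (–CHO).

The aldehyde motif appears at heavy-atom position 7 in the SMILES.
Other groups present: 1 ketone.
Aldehyde count: 1.

1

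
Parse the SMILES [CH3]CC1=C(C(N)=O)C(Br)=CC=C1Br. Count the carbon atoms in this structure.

Count every carbon token in the SMILES (each C, including those in ring-closure positions and inside branches).
Carbon count: 9.

9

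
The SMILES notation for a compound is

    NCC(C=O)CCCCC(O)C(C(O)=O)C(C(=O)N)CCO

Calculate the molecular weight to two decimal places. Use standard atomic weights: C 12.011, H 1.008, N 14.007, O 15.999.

318.37 g/mol

First, the molecular formula is C14H26N2O6 (counting implicit H from valence).
  C: 14 × 12.011 = 168.154
  H: 26 × 1.008 = 26.208
  N: 2 × 14.007 = 28.014
  O: 6 × 15.999 = 95.994
Sum: 14×12.011 + 26×1.008 + 2×14.007 + 6×15.999 = 318.370 → 318.37 g/mol.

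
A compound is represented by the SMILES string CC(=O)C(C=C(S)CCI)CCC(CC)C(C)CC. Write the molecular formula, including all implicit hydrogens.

C16H29IOS

Walk through each heavy atom and fill implicit hydrogens from standard valence (C 4, N 3, O 2, S 2, halogen 1):
  atom 1: C, bond orders sum to 1 (valence 4) → 3 H
  atom 2: C, bond orders sum to 4 (valence 4) → 0 H
  atom 3: O, bond orders sum to 2 (valence 2) → 0 H
  atom 4: C, bond orders sum to 3 (valence 4) → 1 H
  atom 5: C, bond orders sum to 3 (valence 4) → 1 H
  atom 6: C, bond orders sum to 4 (valence 4) → 0 H
  atom 7: S, bond orders sum to 1 (valence 2) → 1 H
  atom 8: C, bond orders sum to 2 (valence 4) → 2 H
  atom 9: C, bond orders sum to 2 (valence 4) → 2 H
  atom 10: I (halogen, monovalent) → 0 H
  atom 11: C, bond orders sum to 2 (valence 4) → 2 H
  atom 12: C, bond orders sum to 2 (valence 4) → 2 H
  atom 13: C, bond orders sum to 3 (valence 4) → 1 H
  atom 14: C, bond orders sum to 2 (valence 4) → 2 H
  atom 15: C, bond orders sum to 1 (valence 4) → 3 H
  atom 16: C, bond orders sum to 3 (valence 4) → 1 H
  atom 17: C, bond orders sum to 1 (valence 4) → 3 H
  atom 18: C, bond orders sum to 2 (valence 4) → 2 H
  atom 19: C, bond orders sum to 1 (valence 4) → 3 H
Totals → C:16, H:29, I:1, O:1, S:1.
In Hill order: C16H29IOS.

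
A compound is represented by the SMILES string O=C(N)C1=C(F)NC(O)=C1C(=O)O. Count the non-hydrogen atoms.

Every atom symbol written in the SMILES (organic subset) is one heavy atom; implicit H are not written.
Heavy atoms by element → C:6, F:1, N:2, O:4.
Total: 13.

13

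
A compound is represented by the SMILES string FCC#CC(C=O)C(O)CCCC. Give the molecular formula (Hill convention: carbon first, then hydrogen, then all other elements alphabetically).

C10H15FO2

Walk through each heavy atom and fill implicit hydrogens from standard valence (C 4, N 3, O 2, S 2, halogen 1):
  atom 1: F (halogen, monovalent) → 0 H
  atom 2: C, bond orders sum to 2 (valence 4) → 2 H
  atom 3: C, bond orders sum to 4 (valence 4) → 0 H
  atom 4: C, bond orders sum to 4 (valence 4) → 0 H
  atom 5: C, bond orders sum to 3 (valence 4) → 1 H
  atom 6: C, bond orders sum to 3 (valence 4) → 1 H
  atom 7: O, bond orders sum to 2 (valence 2) → 0 H
  atom 8: C, bond orders sum to 3 (valence 4) → 1 H
  atom 9: O, bond orders sum to 1 (valence 2) → 1 H
  atom 10: C, bond orders sum to 2 (valence 4) → 2 H
  atom 11: C, bond orders sum to 2 (valence 4) → 2 H
  atom 12: C, bond orders sum to 2 (valence 4) → 2 H
  atom 13: C, bond orders sum to 1 (valence 4) → 3 H
Totals → C:10, H:15, F:1, O:2.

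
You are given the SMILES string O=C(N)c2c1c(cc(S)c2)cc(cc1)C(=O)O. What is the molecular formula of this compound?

Walk through each heavy atom and fill implicit hydrogens from standard valence (C 4, N 3, O 2, S 2, halogen 1); for lowercase aromatic atoms, an aromatic c carries 1 H when it has two neighbours and 0 H with three, and aromatic n carries 0 H:
  atom 1: O, bond orders sum to 2 (valence 2) → 0 H
  atom 2: C, bond orders sum to 4 (valence 4) → 0 H
  atom 3: N, bond orders sum to 1 (valence 3) → 2 H
  atom 4: aromatic c, 3 neighbours → 0 H
  atom 5: aromatic c, 3 neighbours → 0 H
  atom 6: aromatic c, 3 neighbours → 0 H
  atom 7: aromatic c, 2 neighbours → 1 H
  atom 8: aromatic c, 3 neighbours → 0 H
  atom 9: S, bond orders sum to 1 (valence 2) → 1 H
  atom 10: aromatic c, 2 neighbours → 1 H
  atom 11: aromatic c, 2 neighbours → 1 H
  atom 12: aromatic c, 3 neighbours → 0 H
  atom 13: aromatic c, 2 neighbours → 1 H
  atom 14: aromatic c, 2 neighbours → 1 H
  atom 15: C, bond orders sum to 4 (valence 4) → 0 H
  atom 16: O, bond orders sum to 2 (valence 2) → 0 H
  atom 17: O, bond orders sum to 1 (valence 2) → 1 H
Totals → C:12, H:9, N:1, O:3, S:1.

C12H9NO3S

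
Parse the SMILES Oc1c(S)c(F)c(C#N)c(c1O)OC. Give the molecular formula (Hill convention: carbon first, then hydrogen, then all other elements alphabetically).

C8H6FNO3S

Walk through each heavy atom and fill implicit hydrogens from standard valence (C 4, N 3, O 2, S 2, halogen 1); for lowercase aromatic atoms, an aromatic c carries 1 H when it has two neighbours and 0 H with three, and aromatic n carries 0 H:
  atom 1: O, bond orders sum to 1 (valence 2) → 1 H
  atom 2: aromatic c, 3 neighbours → 0 H
  atom 3: aromatic c, 3 neighbours → 0 H
  atom 4: S, bond orders sum to 1 (valence 2) → 1 H
  atom 5: aromatic c, 3 neighbours → 0 H
  atom 6: F (halogen, monovalent) → 0 H
  atom 7: aromatic c, 3 neighbours → 0 H
  atom 8: C, bond orders sum to 4 (valence 4) → 0 H
  atom 9: N, bond orders sum to 3 (valence 3) → 0 H
  atom 10: aromatic c, 3 neighbours → 0 H
  atom 11: aromatic c, 3 neighbours → 0 H
  atom 12: O, bond orders sum to 1 (valence 2) → 1 H
  atom 13: O, bond orders sum to 2 (valence 2) → 0 H
  atom 14: C, bond orders sum to 1 (valence 4) → 3 H
Totals → C:8, H:6, F:1, N:1, O:3, S:1.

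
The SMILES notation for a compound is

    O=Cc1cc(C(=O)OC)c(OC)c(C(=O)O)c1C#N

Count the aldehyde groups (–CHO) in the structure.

1

The aldehyde motif appears at heavy-atom position 2 in the SMILES.
Other groups present: 1 carboxylic acid, 1 ester, 1 ether, 1 nitrile.
Aldehyde count: 1.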